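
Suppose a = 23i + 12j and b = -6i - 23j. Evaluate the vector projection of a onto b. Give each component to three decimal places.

a · b = 23·(-6) + 12·(-23) = -138 - 276 = -414
|b|² = 36 + 529 = 565
proj_b a = (-414/565) · (-6, -23) ≈ (4.396, 16.853)

(4.396, 16.853)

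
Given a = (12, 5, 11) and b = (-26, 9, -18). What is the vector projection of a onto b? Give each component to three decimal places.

(11.184, -3.871, 7.743)

a · b = 12·(-26) + 5·9 + 11·(-18) = -312 + 45 - 198 = -465
|b|² = 676 + 81 + 324 = 1081
proj_b a = (-465/1081) · (-26, 9, -18) ≈ (11.184, -3.871, 7.743)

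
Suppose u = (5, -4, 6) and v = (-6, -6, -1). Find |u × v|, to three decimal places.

i: (-4)·(-1) - 6·(-6) = 4 - (-36) = 40
j: 6·(-6) - 5·(-1) = -36 - (-5) = -31
k: 5·(-6) - (-4)·(-6) = -30 - 24 = -54
u × v = (40, -31, -54)
|u × v| = √(40² + (-31)² + (-54)²) = √5477 ≈ 74.0068

74.007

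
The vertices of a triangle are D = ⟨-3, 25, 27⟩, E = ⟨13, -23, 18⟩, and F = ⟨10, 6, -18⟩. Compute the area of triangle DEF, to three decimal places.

DE = (16, -48, -9),  DF = (13, -19, -45)
i: (-48)·(-45) - (-9)·(-19) = 2160 - 171 = 1989
j: (-9)·13 - 16·(-45) = -117 - (-720) = 603
k: 16·(-19) - (-48)·13 = -304 - (-624) = 320
DE × DF = (1989, 603, 320)
|DE × DF| = √4422130 ≈ 2102.8861
area = ½ · 2102.8861 ≈ 1051.443

1051.443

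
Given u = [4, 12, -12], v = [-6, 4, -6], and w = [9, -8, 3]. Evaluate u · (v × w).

-720

v × w:
i: 4·3 - (-6)·(-8) = 12 - 48 = -36
j: (-6)·9 - (-6)·3 = -54 - (-18) = -36
k: (-6)·(-8) - 4·9 = 48 - 36 = 12
v × w = (-36, -36, 12)
u · (v × w) = 4·(-36) + 12·(-36) + (-12)·12 = -144 - 432 - 144 = -720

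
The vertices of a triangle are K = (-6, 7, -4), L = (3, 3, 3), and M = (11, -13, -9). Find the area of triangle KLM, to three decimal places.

KL = (9, -4, 7),  KM = (17, -20, -5)
i: (-4)·(-5) - 7·(-20) = 20 - (-140) = 160
j: 7·17 - 9·(-5) = 119 - (-45) = 164
k: 9·(-20) - (-4)·17 = -180 - (-68) = -112
KL × KM = (160, 164, -112)
|KL × KM| = √65040 ≈ 255.0294
area = ½ · 255.0294 ≈ 127.515

127.515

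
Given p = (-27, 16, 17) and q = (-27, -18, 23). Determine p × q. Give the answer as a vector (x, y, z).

i: 16·23 - 17·(-18) = 368 - (-306) = 674
j: 17·(-27) - (-27)·23 = -459 - (-621) = 162
k: (-27)·(-18) - 16·(-27) = 486 - (-432) = 918
p × q = (674, 162, 918)

(674, 162, 918)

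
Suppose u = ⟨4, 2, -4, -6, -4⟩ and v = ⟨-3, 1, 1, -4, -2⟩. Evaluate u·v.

u · v = 4·(-3) + 2·1 + (-4)·1 + (-6)·(-4) + (-4)·(-2) = -12 + 2 - 4 + 24 + 8 = 18

18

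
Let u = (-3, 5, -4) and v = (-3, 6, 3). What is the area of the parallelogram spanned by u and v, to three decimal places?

i: 5·3 - (-4)·6 = 15 - (-24) = 39
j: (-4)·(-3) - (-3)·3 = 12 - (-9) = 21
k: (-3)·6 - 5·(-3) = -18 - (-15) = -3
u × v = (39, 21, -3)
|u × v| = √(39² + 21² + (-3)²) = √1971 ≈ 44.3959

44.396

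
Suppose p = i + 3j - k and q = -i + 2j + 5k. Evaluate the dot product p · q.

p · q = 1·(-1) + 3·2 + (-1)·5 = -1 + 6 - 5 = 0

0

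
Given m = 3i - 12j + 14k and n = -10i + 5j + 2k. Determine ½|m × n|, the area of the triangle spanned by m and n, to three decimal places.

i: (-12)·2 - 14·5 = -24 - 70 = -94
j: 14·(-10) - 3·2 = -140 - 6 = -146
k: 3·5 - (-12)·(-10) = 15 - 120 = -105
m × n = (-94, -146, -105)
|m × n| = √((-94)² + (-146)² + (-105)²) = √41177 ≈ 202.9212
area = ½ · 202.9212 ≈ 101.461

101.461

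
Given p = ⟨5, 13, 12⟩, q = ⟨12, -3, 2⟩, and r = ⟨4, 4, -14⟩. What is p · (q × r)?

q × r:
i: (-3)·(-14) - 2·4 = 42 - 8 = 34
j: 2·4 - 12·(-14) = 8 - (-168) = 176
k: 12·4 - (-3)·4 = 48 - (-12) = 60
q × r = (34, 176, 60)
p · (q × r) = 5·34 + 13·176 + 12·60 = 170 + 2288 + 720 = 3178

3178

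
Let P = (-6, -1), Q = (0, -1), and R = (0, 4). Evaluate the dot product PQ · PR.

PQ = Q − P = (6, 0)
PR = R − P = (6, 5)
PQ · PR = 6·6 + 0·5 = 36 + 0 = 36

36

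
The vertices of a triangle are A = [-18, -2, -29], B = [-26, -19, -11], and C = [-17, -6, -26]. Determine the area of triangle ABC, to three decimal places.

AB = (-8, -17, 18),  AC = (1, -4, 3)
i: (-17)·3 - 18·(-4) = -51 - (-72) = 21
j: 18·1 - (-8)·3 = 18 - (-24) = 42
k: (-8)·(-4) - (-17)·1 = 32 - (-17) = 49
AB × AC = (21, 42, 49)
|AB × AC| = √4606 ≈ 67.8675
area = ½ · 67.8675 ≈ 33.934

33.934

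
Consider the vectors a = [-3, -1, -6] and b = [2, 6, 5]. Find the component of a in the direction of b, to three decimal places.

-5.209

a · b = (-3)·2 + (-1)·6 + (-6)·5 = -6 - 6 - 30 = -42
|b| = √(4 + 36 + 25) = √65 ≈ 8.0623
comp_b a = -42 / √65 ≈ -5.209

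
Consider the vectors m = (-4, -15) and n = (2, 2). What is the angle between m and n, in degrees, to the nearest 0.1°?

m · n = (-4)·2 + (-15)·2 = -8 - 30 = -38
|m|² = 16 + 225 = 241,  |m| = √241 ≈ 15.524175
|n|² = 4 + 4 = 8,  |n| = √8 ≈ 2.828427
cos θ = -38 / (15.524175 · 2.828427) ≈ -0.86543
θ = arccos(-0.86543) ≈ 149.9°

149.9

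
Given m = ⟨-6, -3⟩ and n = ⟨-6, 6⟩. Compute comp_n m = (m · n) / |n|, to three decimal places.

m · n = (-6)·(-6) + (-3)·6 = 36 - 18 = 18
|n| = √(36 + 36) = √72 ≈ 8.4853
comp_n m = 18 / √72 ≈ 2.121

2.121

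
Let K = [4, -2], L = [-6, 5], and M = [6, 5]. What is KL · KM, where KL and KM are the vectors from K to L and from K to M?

29

KL = L − K = (-10, 7)
KM = M − K = (2, 7)
KL · KM = (-10)·2 + 7·7 = -20 + 49 = 29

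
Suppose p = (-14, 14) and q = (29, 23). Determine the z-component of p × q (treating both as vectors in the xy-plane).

(-14)·23 - 14·29 = -322 - 406 = -728

-728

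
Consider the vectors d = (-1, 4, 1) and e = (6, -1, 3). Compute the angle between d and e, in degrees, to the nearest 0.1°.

104.1

d · e = (-1)·6 + 4·(-1) + 1·3 = -6 - 4 + 3 = -7
|d|² = 1 + 16 + 1 = 18,  |d| = √18 ≈ 4.242641
|e|² = 36 + 1 + 9 = 46,  |e| = √46 ≈ 6.782330
cos θ = -7 / (4.242641 · 6.782330) ≈ -0.24327
θ = arccos(-0.24327) ≈ 104.1°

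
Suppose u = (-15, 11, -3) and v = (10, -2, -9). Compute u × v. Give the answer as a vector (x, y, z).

(-105, -165, -80)

i: 11·(-9) - (-3)·(-2) = -99 - 6 = -105
j: (-3)·10 - (-15)·(-9) = -30 - 135 = -165
k: (-15)·(-2) - 11·10 = 30 - 110 = -80
u × v = (-105, -165, -80)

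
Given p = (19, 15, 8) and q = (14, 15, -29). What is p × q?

(-555, 663, 75)

i: 15·(-29) - 8·15 = -435 - 120 = -555
j: 8·14 - 19·(-29) = 112 - (-551) = 663
k: 19·15 - 15·14 = 285 - 210 = 75
p × q = (-555, 663, 75)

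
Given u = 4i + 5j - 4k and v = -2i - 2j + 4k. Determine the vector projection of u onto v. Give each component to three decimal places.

(2.833, 2.833, -5.667)

u · v = 4·(-2) + 5·(-2) + (-4)·4 = -8 - 10 - 16 = -34
|v|² = 4 + 4 + 16 = 24
proj_v u = (-34/24) · (-2, -2, 4) ≈ (2.833, 2.833, -5.667)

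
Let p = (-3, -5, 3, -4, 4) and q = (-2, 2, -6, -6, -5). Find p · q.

p · q = (-3)·(-2) + (-5)·2 + 3·(-6) + (-4)·(-6) + 4·(-5) = 6 - 10 - 18 + 24 - 20 = -18

-18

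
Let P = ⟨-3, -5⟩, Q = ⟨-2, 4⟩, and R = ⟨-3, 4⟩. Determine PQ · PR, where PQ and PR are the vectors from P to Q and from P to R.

PQ = Q − P = (1, 9)
PR = R − P = (0, 9)
PQ · PR = 1·0 + 9·9 = 0 + 81 = 81

81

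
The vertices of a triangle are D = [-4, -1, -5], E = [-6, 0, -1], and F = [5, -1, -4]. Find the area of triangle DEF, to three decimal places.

DE = (-2, 1, 4),  DF = (9, 0, 1)
i: 1·1 - 4·0 = 1 - 0 = 1
j: 4·9 - (-2)·1 = 36 - (-2) = 38
k: (-2)·0 - 1·9 = 0 - 9 = -9
DE × DF = (1, 38, -9)
|DE × DF| = √1526 ≈ 39.0640
area = ½ · 39.0640 ≈ 19.532

19.532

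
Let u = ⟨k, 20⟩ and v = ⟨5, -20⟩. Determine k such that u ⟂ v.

u · v = k·5 + 20·(-20) = -400 + 5k
Set equal to 0: 5k = 400, so k = 80.

80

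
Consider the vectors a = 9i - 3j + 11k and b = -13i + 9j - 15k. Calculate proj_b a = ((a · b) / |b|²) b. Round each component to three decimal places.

a · b = 9·(-13) + (-3)·9 + 11·(-15) = -117 - 27 - 165 = -309
|b|² = 169 + 81 + 225 = 475
proj_b a = (-309/475) · (-13, 9, -15) ≈ (8.457, -5.855, 9.758)

(8.457, -5.855, 9.758)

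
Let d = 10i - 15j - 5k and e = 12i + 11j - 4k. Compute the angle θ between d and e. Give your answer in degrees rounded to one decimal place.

94.6

d · e = 10·12 + (-15)·11 + (-5)·(-4) = 120 - 165 + 20 = -25
|d|² = 100 + 225 + 25 = 350,  |d| = √350 ≈ 18.708287
|e|² = 144 + 121 + 16 = 281,  |e| = √281 ≈ 16.763055
cos θ = -25 / (18.708287 · 16.763055) ≈ -0.07972
θ = arccos(-0.07972) ≈ 94.6°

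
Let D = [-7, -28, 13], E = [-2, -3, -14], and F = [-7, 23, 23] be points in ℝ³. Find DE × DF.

DE = (5, 25, -27)
DF = (0, 51, 10)
i: 25·10 - (-27)·51 = 250 - (-1377) = 1627
j: (-27)·0 - 5·10 = 0 - 50 = -50
k: 5·51 - 25·0 = 255 - 0 = 255
DE × DF = (1627, -50, 255)

(1627, -50, 255)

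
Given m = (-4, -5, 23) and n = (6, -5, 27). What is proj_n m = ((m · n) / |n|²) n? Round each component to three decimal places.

(4.724, -3.937, 21.258)

m · n = (-4)·6 + (-5)·(-5) + 23·27 = -24 + 25 + 621 = 622
|n|² = 36 + 25 + 729 = 790
proj_n m = (622/790) · (6, -5, 27) ≈ (4.724, -3.937, 21.258)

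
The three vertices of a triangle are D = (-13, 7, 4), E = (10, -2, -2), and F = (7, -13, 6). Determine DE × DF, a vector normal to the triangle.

DE = (23, -9, -6)
DF = (20, -20, 2)
i: (-9)·2 - (-6)·(-20) = -18 - 120 = -138
j: (-6)·20 - 23·2 = -120 - 46 = -166
k: 23·(-20) - (-9)·20 = -460 - (-180) = -280
DE × DF = (-138, -166, -280)

(-138, -166, -280)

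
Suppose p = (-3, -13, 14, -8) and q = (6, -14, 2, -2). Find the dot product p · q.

208

p · q = (-3)·6 + (-13)·(-14) + 14·2 + (-8)·(-2) = -18 + 182 + 28 + 16 = 208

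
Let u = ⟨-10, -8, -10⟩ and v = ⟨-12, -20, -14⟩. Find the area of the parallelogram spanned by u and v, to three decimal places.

i: (-8)·(-14) - (-10)·(-20) = 112 - 200 = -88
j: (-10)·(-12) - (-10)·(-14) = 120 - 140 = -20
k: (-10)·(-20) - (-8)·(-12) = 200 - 96 = 104
u × v = (-88, -20, 104)
|u × v| = √((-88)² + (-20)² + 104²) = √18960 ≈ 137.6953

137.695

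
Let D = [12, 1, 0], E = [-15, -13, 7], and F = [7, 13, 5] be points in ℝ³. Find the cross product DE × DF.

DE = (-27, -14, 7)
DF = (-5, 12, 5)
i: (-14)·5 - 7·12 = -70 - 84 = -154
j: 7·(-5) - (-27)·5 = -35 - (-135) = 100
k: (-27)·12 - (-14)·(-5) = -324 - 70 = -394
DE × DF = (-154, 100, -394)

(-154, 100, -394)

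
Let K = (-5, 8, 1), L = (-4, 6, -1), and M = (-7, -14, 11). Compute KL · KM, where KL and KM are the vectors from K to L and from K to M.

KL = L − K = (1, -2, -2)
KM = M − K = (-2, -22, 10)
KL · KM = 1·(-2) + (-2)·(-22) + (-2)·10 = -2 + 44 - 20 = 22

22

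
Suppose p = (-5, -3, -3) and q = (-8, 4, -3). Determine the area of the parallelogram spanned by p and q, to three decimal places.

49.578

i: (-3)·(-3) - (-3)·4 = 9 - (-12) = 21
j: (-3)·(-8) - (-5)·(-3) = 24 - 15 = 9
k: (-5)·4 - (-3)·(-8) = -20 - 24 = -44
p × q = (21, 9, -44)
|p × q| = √(21² + 9² + (-44)²) = √2458 ≈ 49.5782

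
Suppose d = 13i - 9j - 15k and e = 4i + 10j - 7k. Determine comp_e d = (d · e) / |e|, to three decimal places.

5.216

d · e = 13·4 + (-9)·10 + (-15)·(-7) = 52 - 90 + 105 = 67
|e| = √(16 + 100 + 49) = √165 ≈ 12.8452
comp_e d = 67 / √165 ≈ 5.216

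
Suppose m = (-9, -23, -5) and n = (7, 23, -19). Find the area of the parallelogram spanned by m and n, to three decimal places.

590.979

i: (-23)·(-19) - (-5)·23 = 437 - (-115) = 552
j: (-5)·7 - (-9)·(-19) = -35 - 171 = -206
k: (-9)·23 - (-23)·7 = -207 - (-161) = -46
m × n = (552, -206, -46)
|m × n| = √(552² + (-206)² + (-46)²) = √349256 ≈ 590.9788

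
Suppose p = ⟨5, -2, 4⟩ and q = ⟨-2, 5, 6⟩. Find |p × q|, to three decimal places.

53.935

i: (-2)·6 - 4·5 = -12 - 20 = -32
j: 4·(-2) - 5·6 = -8 - 30 = -38
k: 5·5 - (-2)·(-2) = 25 - 4 = 21
p × q = (-32, -38, 21)
|p × q| = √((-32)² + (-38)² + 21²) = √2909 ≈ 53.9351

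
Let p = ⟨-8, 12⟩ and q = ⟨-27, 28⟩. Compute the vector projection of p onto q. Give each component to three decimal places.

p · q = (-8)·(-27) + 12·28 = 216 + 336 = 552
|q|² = 729 + 784 = 1513
proj_q p = (552/1513) · (-27, 28) ≈ (-9.851, 10.215)

(-9.851, 10.215)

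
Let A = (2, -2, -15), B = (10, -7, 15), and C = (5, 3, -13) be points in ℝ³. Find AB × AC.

(-160, 74, 55)

AB = (8, -5, 30)
AC = (3, 5, 2)
i: (-5)·2 - 30·5 = -10 - 150 = -160
j: 30·3 - 8·2 = 90 - 16 = 74
k: 8·5 - (-5)·3 = 40 - (-15) = 55
AB × AC = (-160, 74, 55)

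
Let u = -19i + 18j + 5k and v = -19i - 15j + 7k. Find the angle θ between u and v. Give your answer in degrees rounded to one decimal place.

79.2

u · v = (-19)·(-19) + 18·(-15) + 5·7 = 361 - 270 + 35 = 126
|u|² = 361 + 324 + 25 = 710,  |u| = √710 ≈ 26.645825
|v|² = 361 + 225 + 49 = 635,  |v| = √635 ≈ 25.199206
cos θ = 126 / (26.645825 · 25.199206) ≈ 0.18765
θ = arccos(0.18765) ≈ 79.2°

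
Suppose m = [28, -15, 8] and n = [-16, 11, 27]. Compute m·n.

-397

m · n = 28·(-16) + (-15)·11 + 8·27 = -448 - 165 + 216 = -397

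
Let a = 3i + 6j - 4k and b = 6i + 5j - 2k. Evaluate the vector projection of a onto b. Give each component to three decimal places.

a · b = 3·6 + 6·5 + (-4)·(-2) = 18 + 30 + 8 = 56
|b|² = 36 + 25 + 4 = 65
proj_b a = (56/65) · (6, 5, -2) ≈ (5.169, 4.308, -1.723)

(5.169, 4.308, -1.723)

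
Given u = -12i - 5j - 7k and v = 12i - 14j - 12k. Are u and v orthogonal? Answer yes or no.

u · v = (-12)·12 + (-5)·(-14) + (-7)·(-12) = -144 + 70 + 84 = 10
Nonzero, so the vectors are not orthogonal.

no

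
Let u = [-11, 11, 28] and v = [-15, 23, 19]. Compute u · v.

950

u · v = (-11)·(-15) + 11·23 + 28·19 = 165 + 253 + 532 = 950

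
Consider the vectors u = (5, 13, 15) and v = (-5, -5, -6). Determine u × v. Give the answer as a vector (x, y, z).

i: 13·(-6) - 15·(-5) = -78 - (-75) = -3
j: 15·(-5) - 5·(-6) = -75 - (-30) = -45
k: 5·(-5) - 13·(-5) = -25 - (-65) = 40
u × v = (-3, -45, 40)

(-3, -45, 40)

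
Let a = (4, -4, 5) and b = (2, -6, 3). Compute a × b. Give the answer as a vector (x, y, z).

(18, -2, -16)

i: (-4)·3 - 5·(-6) = -12 - (-30) = 18
j: 5·2 - 4·3 = 10 - 12 = -2
k: 4·(-6) - (-4)·2 = -24 - (-8) = -16
a × b = (18, -2, -16)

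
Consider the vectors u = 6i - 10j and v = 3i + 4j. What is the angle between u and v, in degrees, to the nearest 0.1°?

112.2

u · v = 6·3 + (-10)·4 = 18 - 40 = -22
|u|² = 36 + 100 = 136,  |u| = √136 ≈ 11.661904
|v|² = 9 + 16 = 25,  |v| = √25 ≈ 5.000000
cos θ = -22 / (11.661904 · 5.000000) ≈ -0.37730
θ = arccos(-0.37730) ≈ 112.2°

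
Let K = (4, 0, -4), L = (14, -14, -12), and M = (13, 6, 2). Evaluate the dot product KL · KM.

-42

KL = L − K = (10, -14, -8)
KM = M − K = (9, 6, 6)
KL · KM = 10·9 + (-14)·6 + (-8)·6 = 90 - 84 - 48 = -42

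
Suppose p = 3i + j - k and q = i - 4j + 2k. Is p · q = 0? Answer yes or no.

no

p · q = 3·1 + 1·(-4) + (-1)·2 = 3 - 4 - 2 = -3
Nonzero, so the vectors are not orthogonal.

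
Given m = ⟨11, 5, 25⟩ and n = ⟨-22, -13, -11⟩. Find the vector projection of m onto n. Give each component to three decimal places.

(16.543, 9.775, 8.271)

m · n = 11·(-22) + 5·(-13) + 25·(-11) = -242 - 65 - 275 = -582
|n|² = 484 + 169 + 121 = 774
proj_n m = (-582/774) · (-22, -13, -11) ≈ (16.543, 9.775, 8.271)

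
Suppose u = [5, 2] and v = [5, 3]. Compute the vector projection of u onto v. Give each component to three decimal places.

(4.559, 2.735)

u · v = 5·5 + 2·3 = 25 + 6 = 31
|v|² = 25 + 9 = 34
proj_v u = (31/34) · (5, 3) ≈ (4.559, 2.735)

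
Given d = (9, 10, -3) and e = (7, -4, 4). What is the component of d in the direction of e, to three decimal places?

1.222

d · e = 9·7 + 10·(-4) + (-3)·4 = 63 - 40 - 12 = 11
|e| = √(49 + 16 + 16) = √81 ≈ 9.0000
comp_e d = 11 / √81 ≈ 1.222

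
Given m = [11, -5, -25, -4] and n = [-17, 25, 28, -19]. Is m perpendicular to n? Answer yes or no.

m · n = 11·(-17) + (-5)·25 + (-25)·28 + (-4)·(-19) = -187 - 125 - 700 + 76 = -936
Nonzero, so the vectors are not orthogonal.

no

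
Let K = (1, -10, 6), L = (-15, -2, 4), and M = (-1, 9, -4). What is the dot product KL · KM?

KL = L − K = (-16, 8, -2)
KM = M − K = (-2, 19, -10)
KL · KM = (-16)·(-2) + 8·19 + (-2)·(-10) = 32 + 152 + 20 = 204

204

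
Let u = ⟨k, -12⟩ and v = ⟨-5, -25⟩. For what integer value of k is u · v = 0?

60

u · v = k·(-5) + (-12)·(-25) = 300 - 5k
Set equal to 0: -5k = -300, so k = 60.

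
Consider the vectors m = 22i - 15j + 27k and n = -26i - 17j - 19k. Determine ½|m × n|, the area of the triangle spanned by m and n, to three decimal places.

551.790

i: (-15)·(-19) - 27·(-17) = 285 - (-459) = 744
j: 27·(-26) - 22·(-19) = -702 - (-418) = -284
k: 22·(-17) - (-15)·(-26) = -374 - 390 = -764
m × n = (744, -284, -764)
|m × n| = √(744² + (-284)² + (-764)²) = √1217888 ≈ 1103.5796
area = ½ · 1103.5796 ≈ 551.790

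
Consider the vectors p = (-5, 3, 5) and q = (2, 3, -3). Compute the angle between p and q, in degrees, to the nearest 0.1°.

116.4

p · q = (-5)·2 + 3·3 + 5·(-3) = -10 + 9 - 15 = -16
|p|² = 25 + 9 + 25 = 59,  |p| = √59 ≈ 7.681146
|q|² = 4 + 9 + 9 = 22,  |q| = √22 ≈ 4.690416
cos θ = -16 / (7.681146 · 4.690416) ≈ -0.44410
θ = arccos(-0.44410) ≈ 116.4°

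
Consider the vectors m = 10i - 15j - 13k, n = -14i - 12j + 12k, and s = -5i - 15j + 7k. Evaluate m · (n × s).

n × s:
i: (-12)·7 - 12·(-15) = -84 - (-180) = 96
j: 12·(-5) - (-14)·7 = -60 - (-98) = 38
k: (-14)·(-15) - (-12)·(-5) = 210 - 60 = 150
n × s = (96, 38, 150)
m · (n × s) = 10·96 + (-15)·38 + (-13)·150 = 960 - 570 - 1950 = -1560

-1560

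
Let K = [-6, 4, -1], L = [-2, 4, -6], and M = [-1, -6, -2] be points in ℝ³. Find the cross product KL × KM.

(-50, -21, -40)

KL = (4, 0, -5)
KM = (5, -10, -1)
i: 0·(-1) - (-5)·(-10) = 0 - 50 = -50
j: (-5)·5 - 4·(-1) = -25 - (-4) = -21
k: 4·(-10) - 0·5 = -40 - 0 = -40
KL × KM = (-50, -21, -40)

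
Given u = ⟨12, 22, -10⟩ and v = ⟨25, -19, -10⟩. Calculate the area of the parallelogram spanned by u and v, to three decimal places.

i: 22·(-10) - (-10)·(-19) = -220 - 190 = -410
j: (-10)·25 - 12·(-10) = -250 - (-120) = -130
k: 12·(-19) - 22·25 = -228 - 550 = -778
u × v = (-410, -130, -778)
|u × v| = √((-410)² + (-130)² + (-778)²) = √790284 ≈ 888.9792

888.979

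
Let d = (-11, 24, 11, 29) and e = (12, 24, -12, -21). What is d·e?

d · e = (-11)·12 + 24·24 + 11·(-12) + 29·(-21) = -132 + 576 - 132 - 609 = -297

-297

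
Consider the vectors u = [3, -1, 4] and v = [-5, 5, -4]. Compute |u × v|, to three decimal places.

20.494

i: (-1)·(-4) - 4·5 = 4 - 20 = -16
j: 4·(-5) - 3·(-4) = -20 - (-12) = -8
k: 3·5 - (-1)·(-5) = 15 - 5 = 10
u × v = (-16, -8, 10)
|u × v| = √((-16)² + (-8)² + 10²) = √420 ≈ 20.4939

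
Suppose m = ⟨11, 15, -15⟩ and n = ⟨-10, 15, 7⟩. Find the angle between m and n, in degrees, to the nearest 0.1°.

m · n = 11·(-10) + 15·15 + (-15)·7 = -110 + 225 - 105 = 10
|m|² = 121 + 225 + 225 = 571,  |m| = √571 ≈ 23.895606
|n|² = 100 + 225 + 49 = 374,  |n| = √374 ≈ 19.339080
cos θ = 10 / (23.895606 · 19.339080) ≈ 0.02164
θ = arccos(0.02164) ≈ 88.8°

88.8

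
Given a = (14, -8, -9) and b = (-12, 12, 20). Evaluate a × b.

i: (-8)·20 - (-9)·12 = -160 - (-108) = -52
j: (-9)·(-12) - 14·20 = 108 - 280 = -172
k: 14·12 - (-8)·(-12) = 168 - 96 = 72
a × b = (-52, -172, 72)

(-52, -172, 72)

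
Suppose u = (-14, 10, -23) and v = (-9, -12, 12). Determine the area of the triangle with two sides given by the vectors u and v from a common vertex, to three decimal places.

240.585

i: 10·12 - (-23)·(-12) = 120 - 276 = -156
j: (-23)·(-9) - (-14)·12 = 207 - (-168) = 375
k: (-14)·(-12) - 10·(-9) = 168 - (-90) = 258
u × v = (-156, 375, 258)
|u × v| = √((-156)² + 375² + 258²) = √231525 ≈ 481.1704
area = ½ · 481.1704 ≈ 240.585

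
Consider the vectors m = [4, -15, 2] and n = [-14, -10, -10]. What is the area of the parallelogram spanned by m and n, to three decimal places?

302.562

i: (-15)·(-10) - 2·(-10) = 150 - (-20) = 170
j: 2·(-14) - 4·(-10) = -28 - (-40) = 12
k: 4·(-10) - (-15)·(-14) = -40 - 210 = -250
m × n = (170, 12, -250)
|m × n| = √(170² + 12² + (-250)²) = √91544 ≈ 302.5624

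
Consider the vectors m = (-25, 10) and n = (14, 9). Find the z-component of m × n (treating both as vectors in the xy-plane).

-365

(-25)·9 - 10·14 = -225 - 140 = -365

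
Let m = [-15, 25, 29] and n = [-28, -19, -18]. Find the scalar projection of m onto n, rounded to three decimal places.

-15.054

m · n = (-15)·(-28) + 25·(-19) + 29·(-18) = 420 - 475 - 522 = -577
|n| = √(784 + 361 + 324) = √1469 ≈ 38.3275
comp_n m = -577 / √1469 ≈ -15.054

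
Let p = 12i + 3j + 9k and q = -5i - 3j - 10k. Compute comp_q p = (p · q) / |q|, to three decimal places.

-13.736

p · q = 12·(-5) + 3·(-3) + 9·(-10) = -60 - 9 - 90 = -159
|q| = √(25 + 9 + 100) = √134 ≈ 11.5758
comp_q p = -159 / √134 ≈ -13.736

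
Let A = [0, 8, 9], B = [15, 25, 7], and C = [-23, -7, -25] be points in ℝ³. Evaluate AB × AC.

(-608, 556, 166)

AB = (15, 17, -2)
AC = (-23, -15, -34)
i: 17·(-34) - (-2)·(-15) = -578 - 30 = -608
j: (-2)·(-23) - 15·(-34) = 46 - (-510) = 556
k: 15·(-15) - 17·(-23) = -225 - (-391) = 166
AB × AC = (-608, 556, 166)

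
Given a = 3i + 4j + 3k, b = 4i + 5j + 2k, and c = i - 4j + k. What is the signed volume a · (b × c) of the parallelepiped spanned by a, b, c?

b × c:
i: 5·1 - 2·(-4) = 5 - (-8) = 13
j: 2·1 - 4·1 = 2 - 4 = -2
k: 4·(-4) - 5·1 = -16 - 5 = -21
b × c = (13, -2, -21)
a · (b × c) = 3·13 + 4·(-2) + 3·(-21) = 39 - 8 - 63 = -32

-32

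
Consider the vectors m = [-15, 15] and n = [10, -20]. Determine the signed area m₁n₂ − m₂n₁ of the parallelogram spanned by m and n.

150

(-15)·(-20) - 15·10 = 300 - 150 = 150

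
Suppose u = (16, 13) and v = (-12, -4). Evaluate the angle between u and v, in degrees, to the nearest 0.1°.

u · v = 16·(-12) + 13·(-4) = -192 - 52 = -244
|u|² = 256 + 169 = 425,  |u| = √425 ≈ 20.615528
|v|² = 144 + 16 = 160,  |v| = √160 ≈ 12.649111
cos θ = -244 / (20.615528 · 12.649111) ≈ -0.93570
θ = arccos(-0.93570) ≈ 159.3°

159.3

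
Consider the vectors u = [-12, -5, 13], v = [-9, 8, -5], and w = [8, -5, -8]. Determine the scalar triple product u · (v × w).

1381

v × w:
i: 8·(-8) - (-5)·(-5) = -64 - 25 = -89
j: (-5)·8 - (-9)·(-8) = -40 - 72 = -112
k: (-9)·(-5) - 8·8 = 45 - 64 = -19
v × w = (-89, -112, -19)
u · (v × w) = (-12)·(-89) + (-5)·(-112) + 13·(-19) = 1068 + 560 - 247 = 1381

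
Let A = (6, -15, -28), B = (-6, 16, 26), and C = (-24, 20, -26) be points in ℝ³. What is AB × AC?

AB = (-12, 31, 54)
AC = (-30, 35, 2)
i: 31·2 - 54·35 = 62 - 1890 = -1828
j: 54·(-30) - (-12)·2 = -1620 - (-24) = -1596
k: (-12)·35 - 31·(-30) = -420 - (-930) = 510
AB × AC = (-1828, -1596, 510)

(-1828, -1596, 510)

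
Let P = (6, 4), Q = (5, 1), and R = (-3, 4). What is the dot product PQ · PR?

9

PQ = Q − P = (-1, -3)
PR = R − P = (-9, 0)
PQ · PR = (-1)·(-9) + (-3)·0 = 9 + 0 = 9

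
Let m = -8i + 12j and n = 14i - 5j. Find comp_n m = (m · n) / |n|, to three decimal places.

-11.570

m · n = (-8)·14 + 12·(-5) = -112 - 60 = -172
|n| = √(196 + 25) = √221 ≈ 14.8661
comp_n m = -172 / √221 ≈ -11.570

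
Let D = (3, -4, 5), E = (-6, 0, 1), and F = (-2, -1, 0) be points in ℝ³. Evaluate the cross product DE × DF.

DE = (-9, 4, -4)
DF = (-5, 3, -5)
i: 4·(-5) - (-4)·3 = -20 - (-12) = -8
j: (-4)·(-5) - (-9)·(-5) = 20 - 45 = -25
k: (-9)·3 - 4·(-5) = -27 - (-20) = -7
DE × DF = (-8, -25, -7)

(-8, -25, -7)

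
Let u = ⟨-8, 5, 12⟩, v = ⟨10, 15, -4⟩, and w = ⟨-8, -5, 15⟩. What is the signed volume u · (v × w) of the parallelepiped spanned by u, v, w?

v × w:
i: 15·15 - (-4)·(-5) = 225 - 20 = 205
j: (-4)·(-8) - 10·15 = 32 - 150 = -118
k: 10·(-5) - 15·(-8) = -50 - (-120) = 70
v × w = (205, -118, 70)
u · (v × w) = (-8)·205 + 5·(-118) + 12·70 = -1640 - 590 + 840 = -1390

-1390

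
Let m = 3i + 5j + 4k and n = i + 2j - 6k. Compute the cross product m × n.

(-38, 22, 1)

i: 5·(-6) - 4·2 = -30 - 8 = -38
j: 4·1 - 3·(-6) = 4 - (-18) = 22
k: 3·2 - 5·1 = 6 - 5 = 1
m × n = (-38, 22, 1)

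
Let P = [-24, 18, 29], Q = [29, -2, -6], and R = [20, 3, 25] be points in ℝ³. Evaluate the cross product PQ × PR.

PQ = (53, -20, -35)
PR = (44, -15, -4)
i: (-20)·(-4) - (-35)·(-15) = 80 - 525 = -445
j: (-35)·44 - 53·(-4) = -1540 - (-212) = -1328
k: 53·(-15) - (-20)·44 = -795 - (-880) = 85
PQ × PR = (-445, -1328, 85)

(-445, -1328, 85)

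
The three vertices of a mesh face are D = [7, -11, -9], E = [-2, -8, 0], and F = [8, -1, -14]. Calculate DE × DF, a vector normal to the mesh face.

DE = (-9, 3, 9)
DF = (1, 10, -5)
i: 3·(-5) - 9·10 = -15 - 90 = -105
j: 9·1 - (-9)·(-5) = 9 - 45 = -36
k: (-9)·10 - 3·1 = -90 - 3 = -93
DE × DF = (-105, -36, -93)

(-105, -36, -93)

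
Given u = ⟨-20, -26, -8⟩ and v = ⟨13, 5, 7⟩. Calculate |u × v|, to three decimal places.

i: (-26)·7 - (-8)·5 = -182 - (-40) = -142
j: (-8)·13 - (-20)·7 = -104 - (-140) = 36
k: (-20)·5 - (-26)·13 = -100 - (-338) = 238
u × v = (-142, 36, 238)
|u × v| = √((-142)² + 36² + 238²) = √78104 ≈ 279.4709

279.471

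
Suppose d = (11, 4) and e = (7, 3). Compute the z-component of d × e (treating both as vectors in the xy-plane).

11·3 - 4·7 = 33 - 28 = 5

5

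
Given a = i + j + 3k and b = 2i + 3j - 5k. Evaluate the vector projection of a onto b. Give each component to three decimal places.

a · b = 1·2 + 1·3 + 3·(-5) = 2 + 3 - 15 = -10
|b|² = 4 + 9 + 25 = 38
proj_b a = (-10/38) · (2, 3, -5) ≈ (-0.526, -0.789, 1.316)

(-0.526, -0.789, 1.316)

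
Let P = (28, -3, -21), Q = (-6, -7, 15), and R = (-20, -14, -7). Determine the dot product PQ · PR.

2180

PQ = Q − P = (-34, -4, 36)
PR = R − P = (-48, -11, 14)
PQ · PR = (-34)·(-48) + (-4)·(-11) + 36·14 = 1632 + 44 + 504 = 2180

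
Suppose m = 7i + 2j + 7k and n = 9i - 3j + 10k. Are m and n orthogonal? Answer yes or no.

no

m · n = 7·9 + 2·(-3) + 7·10 = 63 - 6 + 70 = 127
Nonzero, so the vectors are not orthogonal.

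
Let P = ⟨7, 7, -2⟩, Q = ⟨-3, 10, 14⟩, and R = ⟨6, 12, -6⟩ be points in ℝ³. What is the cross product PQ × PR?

PQ = (-10, 3, 16)
PR = (-1, 5, -4)
i: 3·(-4) - 16·5 = -12 - 80 = -92
j: 16·(-1) - (-10)·(-4) = -16 - 40 = -56
k: (-10)·5 - 3·(-1) = -50 - (-3) = -47
PQ × PR = (-92, -56, -47)

(-92, -56, -47)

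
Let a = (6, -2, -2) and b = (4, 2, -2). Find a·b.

24

a · b = 6·4 + (-2)·2 + (-2)·(-2) = 24 - 4 + 4 = 24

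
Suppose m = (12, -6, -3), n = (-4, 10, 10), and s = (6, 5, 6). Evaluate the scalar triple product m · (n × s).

n × s:
i: 10·6 - 10·5 = 60 - 50 = 10
j: 10·6 - (-4)·6 = 60 - (-24) = 84
k: (-4)·5 - 10·6 = -20 - 60 = -80
n × s = (10, 84, -80)
m · (n × s) = 12·10 + (-6)·84 + (-3)·(-80) = 120 - 504 + 240 = -144

-144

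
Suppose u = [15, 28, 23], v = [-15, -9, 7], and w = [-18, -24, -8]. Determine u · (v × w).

1266

v × w:
i: (-9)·(-8) - 7·(-24) = 72 - (-168) = 240
j: 7·(-18) - (-15)·(-8) = -126 - 120 = -246
k: (-15)·(-24) - (-9)·(-18) = 360 - 162 = 198
v × w = (240, -246, 198)
u · (v × w) = 15·240 + 28·(-246) + 23·198 = 3600 - 6888 + 4554 = 1266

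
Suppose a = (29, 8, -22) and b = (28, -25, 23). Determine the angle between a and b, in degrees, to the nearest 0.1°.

a · b = 29·28 + 8·(-25) + (-22)·23 = 812 - 200 - 506 = 106
|a|² = 841 + 64 + 484 = 1389,  |a| = √1389 ≈ 37.269290
|b|² = 784 + 625 + 529 = 1938,  |b| = √1938 ≈ 44.022721
cos θ = 106 / (37.269290 · 44.022721) ≈ 0.06461
θ = arccos(0.06461) ≈ 86.3°

86.3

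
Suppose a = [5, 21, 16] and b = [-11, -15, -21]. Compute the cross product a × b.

(-201, -71, 156)

i: 21·(-21) - 16·(-15) = -441 - (-240) = -201
j: 16·(-11) - 5·(-21) = -176 - (-105) = -71
k: 5·(-15) - 21·(-11) = -75 - (-231) = 156
a × b = (-201, -71, 156)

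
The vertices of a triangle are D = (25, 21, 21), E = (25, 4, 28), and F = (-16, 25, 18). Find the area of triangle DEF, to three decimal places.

377.063

DE = (0, -17, 7),  DF = (-41, 4, -3)
i: (-17)·(-3) - 7·4 = 51 - 28 = 23
j: 7·(-41) - 0·(-3) = -287 - 0 = -287
k: 0·4 - (-17)·(-41) = 0 - 697 = -697
DE × DF = (23, -287, -697)
|DE × DF| = √568707 ≈ 754.1266
area = ½ · 754.1266 ≈ 377.063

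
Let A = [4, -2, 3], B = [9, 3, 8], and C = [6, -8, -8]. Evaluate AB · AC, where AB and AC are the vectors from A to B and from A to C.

-75

AB = B − A = (5, 5, 5)
AC = C − A = (2, -6, -11)
AB · AC = 5·2 + 5·(-6) + 5·(-11) = 10 - 30 - 55 = -75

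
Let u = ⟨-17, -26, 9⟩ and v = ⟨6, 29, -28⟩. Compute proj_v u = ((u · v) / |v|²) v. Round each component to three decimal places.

u · v = (-17)·6 + (-26)·29 + 9·(-28) = -102 - 754 - 252 = -1108
|v|² = 36 + 841 + 784 = 1661
proj_v u = (-1108/1661) · (6, 29, -28) ≈ (-4.002, -19.345, 18.678)

(-4.002, -19.345, 18.678)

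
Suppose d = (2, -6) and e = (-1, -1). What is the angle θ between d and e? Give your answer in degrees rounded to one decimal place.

63.4

d · e = 2·(-1) + (-6)·(-1) = -2 + 6 = 4
|d|² = 4 + 36 = 40,  |d| = √40 ≈ 6.324555
|e|² = 1 + 1 = 2,  |e| = √2 ≈ 1.414214
cos θ = 4 / (6.324555 · 1.414214) ≈ 0.44721
θ = arccos(0.44721) ≈ 63.4°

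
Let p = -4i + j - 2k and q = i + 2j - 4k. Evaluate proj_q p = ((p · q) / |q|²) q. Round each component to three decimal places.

(0.286, 0.571, -1.143)

p · q = (-4)·1 + 1·2 + (-2)·(-4) = -4 + 2 + 8 = 6
|q|² = 1 + 4 + 16 = 21
proj_q p = (6/21) · (1, 2, -4) ≈ (0.286, 0.571, -1.143)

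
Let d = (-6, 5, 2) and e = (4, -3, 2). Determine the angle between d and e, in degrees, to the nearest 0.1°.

143.7

d · e = (-6)·4 + 5·(-3) + 2·2 = -24 - 15 + 4 = -35
|d|² = 36 + 25 + 4 = 65,  |d| = √65 ≈ 8.062258
|e|² = 16 + 9 + 4 = 29,  |e| = √29 ≈ 5.385165
cos θ = -35 / (8.062258 · 5.385165) ≈ -0.80614
θ = arccos(-0.80614) ≈ 143.7°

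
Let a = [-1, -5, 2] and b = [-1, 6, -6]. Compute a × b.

i: (-5)·(-6) - 2·6 = 30 - 12 = 18
j: 2·(-1) - (-1)·(-6) = -2 - 6 = -8
k: (-1)·6 - (-5)·(-1) = -6 - 5 = -11
a × b = (18, -8, -11)

(18, -8, -11)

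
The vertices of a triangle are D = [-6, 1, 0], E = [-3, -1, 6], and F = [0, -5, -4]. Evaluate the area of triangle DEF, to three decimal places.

DE = (3, -2, 6),  DF = (6, -6, -4)
i: (-2)·(-4) - 6·(-6) = 8 - (-36) = 44
j: 6·6 - 3·(-4) = 36 - (-12) = 48
k: 3·(-6) - (-2)·6 = -18 - (-12) = -6
DE × DF = (44, 48, -6)
|DE × DF| = √4276 ≈ 65.3911
area = ½ · 65.3911 ≈ 32.696

32.696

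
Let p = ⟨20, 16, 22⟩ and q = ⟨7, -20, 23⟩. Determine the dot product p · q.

p · q = 20·7 + 16·(-20) + 22·23 = 140 - 320 + 506 = 326

326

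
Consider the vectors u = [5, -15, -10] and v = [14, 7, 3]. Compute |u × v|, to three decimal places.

i: (-15)·3 - (-10)·7 = -45 - (-70) = 25
j: (-10)·14 - 5·3 = -140 - 15 = -155
k: 5·7 - (-15)·14 = 35 - (-210) = 245
u × v = (25, -155, 245)
|u × v| = √(25² + (-155)² + 245²) = √84675 ≈ 290.9897

290.990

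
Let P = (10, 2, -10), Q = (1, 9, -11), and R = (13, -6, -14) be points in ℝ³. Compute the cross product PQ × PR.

(-36, -39, 51)

PQ = (-9, 7, -1)
PR = (3, -8, -4)
i: 7·(-4) - (-1)·(-8) = -28 - 8 = -36
j: (-1)·3 - (-9)·(-4) = -3 - 36 = -39
k: (-9)·(-8) - 7·3 = 72 - 21 = 51
PQ × PR = (-36, -39, 51)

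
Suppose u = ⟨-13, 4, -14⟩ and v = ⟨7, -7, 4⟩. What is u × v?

i: 4·4 - (-14)·(-7) = 16 - 98 = -82
j: (-14)·7 - (-13)·4 = -98 - (-52) = -46
k: (-13)·(-7) - 4·7 = 91 - 28 = 63
u × v = (-82, -46, 63)

(-82, -46, 63)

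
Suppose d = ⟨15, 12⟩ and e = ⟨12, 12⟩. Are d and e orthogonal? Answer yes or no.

no

d · e = 15·12 + 12·12 = 180 + 144 = 324
Nonzero, so the vectors are not orthogonal.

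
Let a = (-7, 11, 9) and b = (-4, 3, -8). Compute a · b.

a · b = (-7)·(-4) + 11·3 + 9·(-8) = 28 + 33 - 72 = -11

-11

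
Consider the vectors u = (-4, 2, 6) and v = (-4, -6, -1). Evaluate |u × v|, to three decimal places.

i: 2·(-1) - 6·(-6) = -2 - (-36) = 34
j: 6·(-4) - (-4)·(-1) = -24 - 4 = -28
k: (-4)·(-6) - 2·(-4) = 24 - (-8) = 32
u × v = (34, -28, 32)
|u × v| = √(34² + (-28)² + 32²) = √2964 ≈ 54.4426

54.443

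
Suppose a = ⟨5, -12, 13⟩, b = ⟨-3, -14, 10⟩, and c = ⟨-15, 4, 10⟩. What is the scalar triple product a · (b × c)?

b × c:
i: (-14)·10 - 10·4 = -140 - 40 = -180
j: 10·(-15) - (-3)·10 = -150 - (-30) = -120
k: (-3)·4 - (-14)·(-15) = -12 - 210 = -222
b × c = (-180, -120, -222)
a · (b × c) = 5·(-180) + (-12)·(-120) + 13·(-222) = -900 + 1440 - 2886 = -2346

-2346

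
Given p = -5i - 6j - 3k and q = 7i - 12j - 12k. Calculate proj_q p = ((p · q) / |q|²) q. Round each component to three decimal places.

(1.516, -2.599, -2.599)

p · q = (-5)·7 + (-6)·(-12) + (-3)·(-12) = -35 + 72 + 36 = 73
|q|² = 49 + 144 + 144 = 337
proj_q p = (73/337) · (7, -12, -12) ≈ (1.516, -2.599, -2.599)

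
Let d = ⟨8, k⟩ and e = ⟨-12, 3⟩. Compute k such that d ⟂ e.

32

d · e = 8·(-12) + k·3 = -96 + 3k
Set equal to 0: 3k = 96, so k = 32.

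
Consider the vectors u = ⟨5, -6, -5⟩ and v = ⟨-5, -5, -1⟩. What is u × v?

(-19, 30, -55)

i: (-6)·(-1) - (-5)·(-5) = 6 - 25 = -19
j: (-5)·(-5) - 5·(-1) = 25 - (-5) = 30
k: 5·(-5) - (-6)·(-5) = -25 - 30 = -55
u × v = (-19, 30, -55)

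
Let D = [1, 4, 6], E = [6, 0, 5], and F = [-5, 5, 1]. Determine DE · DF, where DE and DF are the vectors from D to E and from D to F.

-29

DE = E − D = (5, -4, -1)
DF = F − D = (-6, 1, -5)
DE · DF = 5·(-6) + (-4)·1 + (-1)·(-5) = -30 - 4 + 5 = -29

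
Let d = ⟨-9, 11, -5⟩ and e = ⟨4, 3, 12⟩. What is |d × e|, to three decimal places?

i: 11·12 - (-5)·3 = 132 - (-15) = 147
j: (-5)·4 - (-9)·12 = -20 - (-108) = 88
k: (-9)·3 - 11·4 = -27 - 44 = -71
d × e = (147, 88, -71)
|d × e| = √(147² + 88² + (-71)²) = √34394 ≈ 185.4562

185.456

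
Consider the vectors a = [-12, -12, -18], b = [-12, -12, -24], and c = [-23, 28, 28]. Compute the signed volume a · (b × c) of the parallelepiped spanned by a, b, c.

-3672

b × c:
i: (-12)·28 - (-24)·28 = -336 - (-672) = 336
j: (-24)·(-23) - (-12)·28 = 552 - (-336) = 888
k: (-12)·28 - (-12)·(-23) = -336 - 276 = -612
b × c = (336, 888, -612)
a · (b × c) = (-12)·336 + (-12)·888 + (-18)·(-612) = -4032 - 10656 + 11016 = -3672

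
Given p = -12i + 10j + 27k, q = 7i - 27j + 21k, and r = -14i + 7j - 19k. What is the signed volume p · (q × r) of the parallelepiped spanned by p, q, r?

q × r:
i: (-27)·(-19) - 21·7 = 513 - 147 = 366
j: 21·(-14) - 7·(-19) = -294 - (-133) = -161
k: 7·7 - (-27)·(-14) = 49 - 378 = -329
q × r = (366, -161, -329)
p · (q × r) = (-12)·366 + 10·(-161) + 27·(-329) = -4392 - 1610 - 8883 = -14885

-14885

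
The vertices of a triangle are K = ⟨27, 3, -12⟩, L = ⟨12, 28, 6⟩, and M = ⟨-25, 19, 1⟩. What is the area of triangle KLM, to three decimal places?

KL = (-15, 25, 18),  KM = (-52, 16, 13)
i: 25·13 - 18·16 = 325 - 288 = 37
j: 18·(-52) - (-15)·13 = -936 - (-195) = -741
k: (-15)·16 - 25·(-52) = -240 - (-1300) = 1060
KL × KM = (37, -741, 1060)
|KL × KM| = √1674050 ≈ 1293.8508
area = ½ · 1293.8508 ≈ 646.925

646.925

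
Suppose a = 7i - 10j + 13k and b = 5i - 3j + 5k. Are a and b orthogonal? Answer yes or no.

a · b = 7·5 + (-10)·(-3) + 13·5 = 35 + 30 + 65 = 130
Nonzero, so the vectors are not orthogonal.

no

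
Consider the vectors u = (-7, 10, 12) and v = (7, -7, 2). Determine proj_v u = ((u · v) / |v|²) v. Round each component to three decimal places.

u · v = (-7)·7 + 10·(-7) + 12·2 = -49 - 70 + 24 = -95
|v|² = 49 + 49 + 4 = 102
proj_v u = (-95/102) · (7, -7, 2) ≈ (-6.520, 6.520, -1.863)

(-6.520, 6.520, -1.863)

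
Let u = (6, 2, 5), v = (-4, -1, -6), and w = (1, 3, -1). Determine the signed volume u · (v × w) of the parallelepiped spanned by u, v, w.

39

v × w:
i: (-1)·(-1) - (-6)·3 = 1 - (-18) = 19
j: (-6)·1 - (-4)·(-1) = -6 - 4 = -10
k: (-4)·3 - (-1)·1 = -12 - (-1) = -11
v × w = (19, -10, -11)
u · (v × w) = 6·19 + 2·(-10) + 5·(-11) = 114 - 20 - 55 = 39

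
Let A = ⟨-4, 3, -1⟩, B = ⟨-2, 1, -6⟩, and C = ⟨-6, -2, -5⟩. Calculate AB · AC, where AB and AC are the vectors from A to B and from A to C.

AB = B − A = (2, -2, -5)
AC = C − A = (-2, -5, -4)
AB · AC = 2·(-2) + (-2)·(-5) + (-5)·(-4) = -4 + 10 + 20 = 26

26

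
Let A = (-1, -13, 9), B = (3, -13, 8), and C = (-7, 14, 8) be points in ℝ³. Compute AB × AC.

(27, 10, 108)

AB = (4, 0, -1)
AC = (-6, 27, -1)
i: 0·(-1) - (-1)·27 = 0 - (-27) = 27
j: (-1)·(-6) - 4·(-1) = 6 - (-4) = 10
k: 4·27 - 0·(-6) = 108 - 0 = 108
AB × AC = (27, 10, 108)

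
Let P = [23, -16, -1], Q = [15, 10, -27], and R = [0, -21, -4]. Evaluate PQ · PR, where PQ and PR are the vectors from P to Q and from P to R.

132

PQ = Q − P = (-8, 26, -26)
PR = R − P = (-23, -5, -3)
PQ · PR = (-8)·(-23) + 26·(-5) + (-26)·(-3) = 184 - 130 + 78 = 132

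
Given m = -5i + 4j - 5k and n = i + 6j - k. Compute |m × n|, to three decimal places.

43.955

i: 4·(-1) - (-5)·6 = -4 - (-30) = 26
j: (-5)·1 - (-5)·(-1) = -5 - 5 = -10
k: (-5)·6 - 4·1 = -30 - 4 = -34
m × n = (26, -10, -34)
|m × n| = √(26² + (-10)² + (-34)²) = √1932 ≈ 43.9545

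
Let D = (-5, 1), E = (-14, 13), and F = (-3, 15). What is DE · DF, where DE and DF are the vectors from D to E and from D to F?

150

DE = E − D = (-9, 12)
DF = F − D = (2, 14)
DE · DF = (-9)·2 + 12·14 = -18 + 168 = 150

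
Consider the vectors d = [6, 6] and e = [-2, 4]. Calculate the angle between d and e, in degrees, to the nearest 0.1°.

d · e = 6·(-2) + 6·4 = -12 + 24 = 12
|d|² = 36 + 36 = 72,  |d| = √72 ≈ 8.485281
|e|² = 4 + 16 = 20,  |e| = √20 ≈ 4.472136
cos θ = 12 / (8.485281 · 4.472136) ≈ 0.31623
θ = arccos(0.31623) ≈ 71.6°

71.6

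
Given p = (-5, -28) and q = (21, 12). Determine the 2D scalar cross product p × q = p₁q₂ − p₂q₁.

528

(-5)·12 - (-28)·21 = -60 - (-588) = 528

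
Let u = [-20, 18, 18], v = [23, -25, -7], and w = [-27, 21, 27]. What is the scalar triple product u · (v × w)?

-672

v × w:
i: (-25)·27 - (-7)·21 = -675 - (-147) = -528
j: (-7)·(-27) - 23·27 = 189 - 621 = -432
k: 23·21 - (-25)·(-27) = 483 - 675 = -192
v × w = (-528, -432, -192)
u · (v × w) = (-20)·(-528) + 18·(-432) + 18·(-192) = 10560 - 7776 - 3456 = -672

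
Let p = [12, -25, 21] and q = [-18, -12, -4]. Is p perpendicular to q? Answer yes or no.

p · q = 12·(-18) + (-25)·(-12) + 21·(-4) = -216 + 300 - 84 = 0
Zero, so the vectors are orthogonal.

yes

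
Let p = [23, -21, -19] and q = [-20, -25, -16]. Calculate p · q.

369

p · q = 23·(-20) + (-21)·(-25) + (-19)·(-16) = -460 + 525 + 304 = 369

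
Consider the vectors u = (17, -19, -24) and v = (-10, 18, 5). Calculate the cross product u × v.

i: (-19)·5 - (-24)·18 = -95 - (-432) = 337
j: (-24)·(-10) - 17·5 = 240 - 85 = 155
k: 17·18 - (-19)·(-10) = 306 - 190 = 116
u × v = (337, 155, 116)

(337, 155, 116)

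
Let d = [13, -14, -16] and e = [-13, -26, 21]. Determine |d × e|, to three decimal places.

882.454

i: (-14)·21 - (-16)·(-26) = -294 - 416 = -710
j: (-16)·(-13) - 13·21 = 208 - 273 = -65
k: 13·(-26) - (-14)·(-13) = -338 - 182 = -520
d × e = (-710, -65, -520)
|d × e| = √((-710)² + (-65)² + (-520)²) = √778725 ≈ 882.4540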